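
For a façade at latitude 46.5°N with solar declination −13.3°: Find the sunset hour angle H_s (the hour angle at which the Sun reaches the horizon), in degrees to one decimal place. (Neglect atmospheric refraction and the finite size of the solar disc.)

75.6°

cos H_s = −tan(46.5°) · tan(-13.3°) = 0.2491, so H_s = arccos(0.2491) = 75.58°.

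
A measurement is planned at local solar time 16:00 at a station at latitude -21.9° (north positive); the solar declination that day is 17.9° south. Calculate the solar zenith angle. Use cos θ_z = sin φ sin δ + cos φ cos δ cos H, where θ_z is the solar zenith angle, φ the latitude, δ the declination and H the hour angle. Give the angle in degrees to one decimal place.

Hour angle H = 15° × (16 − 12) = 60.00°.
cos θ_z = sin(-21.9°) sin(-17.9°) + cos(-21.9°) cos(-17.9°) cos(60.00°) = 0.1146 + 0.4415 = 0.5561.
θ_z = arccos(0.5561) = 56.21°.

56.2°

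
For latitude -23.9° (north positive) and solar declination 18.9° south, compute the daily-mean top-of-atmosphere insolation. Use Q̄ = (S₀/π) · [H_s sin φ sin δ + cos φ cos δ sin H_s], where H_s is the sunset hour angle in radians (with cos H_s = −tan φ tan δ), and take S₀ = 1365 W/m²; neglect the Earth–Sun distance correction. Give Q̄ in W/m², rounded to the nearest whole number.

The sunset hour angle satisfies cos H_s = −tan φ tan δ = -0.1517, giving H_s = 98.73°. In radians, H_s = 1.7232.
H_s sin φ sin δ = 1.7232 × -0.4051 × -0.3239 = 0.2261.
cos φ cos δ sin H_s = 0.9143 × 0.9461 × 0.9884 = 0.8550.
Q̄ = (1365/π) × (0.2261 + 0.8550) = 434.49 × 1.0811 = 469.73 W/m².

470 W/m²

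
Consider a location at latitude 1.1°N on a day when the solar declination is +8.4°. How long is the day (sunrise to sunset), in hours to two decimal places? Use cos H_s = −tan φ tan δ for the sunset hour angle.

12.02 hours

−tan φ tan δ = −(0.0192)(0.1477) = -0.0028; H_s = arccos(-0.0028) = 90.16°.
Day length = 2 H_s / 15° h⁻¹ = 180.32° / 15 = 12.021 h.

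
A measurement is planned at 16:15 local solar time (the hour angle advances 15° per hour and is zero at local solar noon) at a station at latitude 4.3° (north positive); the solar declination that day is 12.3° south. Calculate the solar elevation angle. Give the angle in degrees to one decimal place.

24.5°

Hour angle H = 15° × (16.25 − 12) = 63.75°.
With φ = 4.3°, δ = -12.3°, H = 63.75°: sin φ sin δ = -0.0160, cos φ cos δ cos H = 0.4309, so cos θ_z = 0.4149.
θ_z = arccos(0.4149) = 65.49°, so the elevation is 90° − 65.49° = 24.51°.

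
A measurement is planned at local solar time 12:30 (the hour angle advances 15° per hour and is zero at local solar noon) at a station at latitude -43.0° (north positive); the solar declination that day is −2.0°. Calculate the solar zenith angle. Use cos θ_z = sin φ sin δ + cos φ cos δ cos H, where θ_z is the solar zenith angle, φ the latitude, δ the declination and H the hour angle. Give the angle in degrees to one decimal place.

41.5°

Hour angle H = 15° × (12.5 − 12) = 7.50°.
cos θ_z = sin φ sin δ + cos φ cos δ cos H = (-0.6820)(-0.0349) + (0.7314)(0.9994)(0.9914) = 0.7485.
θ_z = arccos(0.7485) = 41.54°.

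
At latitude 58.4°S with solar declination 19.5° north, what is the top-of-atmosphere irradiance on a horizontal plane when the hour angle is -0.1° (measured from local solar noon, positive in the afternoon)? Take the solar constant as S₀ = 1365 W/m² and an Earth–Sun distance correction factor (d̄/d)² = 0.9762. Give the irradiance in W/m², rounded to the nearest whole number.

cos θ_z = sin(-58.4°) sin(19.5°) + cos(-58.4°) cos(19.5°) cos(-0.10°) = -0.2843 + 0.4939 = 0.2096.
Top-of-atmosphere irradiance = S₀ (d̄/d)² cos θ_z = 1365 × 0.9762 × 0.2096 = 279.29 W/m².

279 W/m²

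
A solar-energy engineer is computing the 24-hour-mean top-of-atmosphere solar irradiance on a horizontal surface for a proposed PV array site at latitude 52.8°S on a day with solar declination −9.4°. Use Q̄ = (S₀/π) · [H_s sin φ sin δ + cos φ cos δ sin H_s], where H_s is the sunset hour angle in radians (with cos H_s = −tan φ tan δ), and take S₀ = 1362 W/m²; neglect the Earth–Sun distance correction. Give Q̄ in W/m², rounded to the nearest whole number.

353 W/m²

cos H_s = −tan(-52.8°) · tan(-9.4°) = -0.2181, so H_s = arccos(-0.2181) = 102.60°. In radians, H_s = 1.7907.
H_s sin φ sin δ = 1.7907 × -0.7965 × -0.1633 = 0.2329.
cos φ cos δ sin H_s = 0.6046 × 0.9866 × 0.9759 = 0.5821.
Q̄ = (1362/π) × (0.2329 + 0.5821) = 433.54 × 0.8150 = 353.34 W/m².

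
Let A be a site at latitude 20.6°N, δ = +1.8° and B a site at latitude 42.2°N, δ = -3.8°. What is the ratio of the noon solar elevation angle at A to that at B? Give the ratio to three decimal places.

A: 90° − |20.6 − (1.8)| = 71.20°.
B: 90° − |42.2 − (-3.8)| = 44.00°.
Ratio A/B = 71.2000 / 44.0000 = 1.6182.

1.618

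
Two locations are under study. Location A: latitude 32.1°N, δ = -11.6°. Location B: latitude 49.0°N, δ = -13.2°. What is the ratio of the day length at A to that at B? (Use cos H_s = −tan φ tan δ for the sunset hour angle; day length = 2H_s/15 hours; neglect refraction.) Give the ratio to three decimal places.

1.111

A: H_s = arccos(−tan 32.1° · tan -11.6°) = 82.60°, so 2H_s/15 = 11.0133 h.
B: H_s = arccos(−tan 49.0° · tan -13.2°) = 74.35°, so 2H_s/15 = 9.9133 h.
Ratio A/B = 11.0133 / 9.9133 = 1.1110.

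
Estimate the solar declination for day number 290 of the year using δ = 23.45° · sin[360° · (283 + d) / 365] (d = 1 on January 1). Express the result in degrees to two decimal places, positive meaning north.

360 × (283 + 290) / 365 = 565.151°; sin(565.151°) = -0.4250.
δ = 23.45 × -0.4250 = -9.966° ≈ -9.97°.

-9.97°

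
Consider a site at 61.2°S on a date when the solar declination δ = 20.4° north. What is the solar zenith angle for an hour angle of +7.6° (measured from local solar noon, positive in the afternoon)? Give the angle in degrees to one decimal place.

81.8°

cos θ_z = sin(-61.2°) sin(20.4°) + cos(-61.2°) cos(20.4°) cos(7.60°) = -0.3055 + 0.4476 = 0.1421.
θ_z = arccos(0.1421) = 81.83°.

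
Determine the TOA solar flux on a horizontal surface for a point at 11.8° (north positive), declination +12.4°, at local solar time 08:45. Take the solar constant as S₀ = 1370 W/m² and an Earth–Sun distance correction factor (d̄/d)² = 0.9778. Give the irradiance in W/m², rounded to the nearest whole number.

Hour angle H = 15° × (8.75 − 12) = -48.75°.
With φ = 11.8°, δ = 12.4°, H = -48.75°: sin φ sin δ = 0.0439, cos φ cos δ cos H = 0.6304, so cos θ_z = 0.6743.
Top-of-atmosphere irradiance = S₀ (d̄/d)² cos θ_z = 1370 × 0.9778 × 0.6743 = 903.28 W/m².

903 W/m²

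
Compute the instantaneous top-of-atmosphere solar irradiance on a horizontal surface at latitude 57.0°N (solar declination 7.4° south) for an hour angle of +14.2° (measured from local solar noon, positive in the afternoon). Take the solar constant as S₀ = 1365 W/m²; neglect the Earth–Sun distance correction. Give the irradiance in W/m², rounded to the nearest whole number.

567 W/m²

cos θ_z = sin φ sin δ + cos φ cos δ cos H = (0.8387)(-0.1288) + (0.5446)(0.9917)(0.9694) = 0.4155.
Top-of-atmosphere irradiance = S₀ cos θ_z = 1365 × 0.4155 = 567.16 W/m².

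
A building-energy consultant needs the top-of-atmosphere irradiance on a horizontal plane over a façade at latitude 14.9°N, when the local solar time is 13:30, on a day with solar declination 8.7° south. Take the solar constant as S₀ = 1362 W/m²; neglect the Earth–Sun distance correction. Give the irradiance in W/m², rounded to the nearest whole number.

1149 W/m²

Hour angle H = 15° × (13.5 − 12) = 22.50°.
cos θ_z = sin(14.9°) sin(-8.7°) + cos(14.9°) cos(-8.7°) cos(22.50°) = -0.0389 + 0.8825 = 0.8436.
Top-of-atmosphere irradiance = S₀ cos θ_z = 1362 × 0.8436 = 1148.98 W/m².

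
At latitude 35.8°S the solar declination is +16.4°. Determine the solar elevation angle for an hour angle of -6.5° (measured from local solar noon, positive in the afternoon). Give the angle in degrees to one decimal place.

37.4°

With φ = -35.8°, δ = 16.4°, H = -6.50°: sin φ sin δ = -0.1652, cos φ cos δ cos H = 0.7731, so cos θ_z = 0.6079.
θ_z = arccos(0.6079) = 52.56°, so the elevation is 90° − 52.56° = 37.44°.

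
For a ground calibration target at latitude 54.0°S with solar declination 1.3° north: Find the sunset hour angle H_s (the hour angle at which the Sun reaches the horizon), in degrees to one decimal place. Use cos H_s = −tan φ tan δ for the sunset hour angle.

88.2°

cos H_s = −tan(-54.0°) · tan(1.3°) = 0.0312, so H_s = arccos(0.0312) = 88.21°.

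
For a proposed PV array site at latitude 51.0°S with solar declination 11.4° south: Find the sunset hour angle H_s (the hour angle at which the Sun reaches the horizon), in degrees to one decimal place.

104.4°

The sunset hour angle satisfies cos H_s = −tan φ tan δ = -0.2490, giving H_s = 104.42°.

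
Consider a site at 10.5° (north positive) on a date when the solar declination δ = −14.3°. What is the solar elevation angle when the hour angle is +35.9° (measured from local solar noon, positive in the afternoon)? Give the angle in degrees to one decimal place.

46.6°

With φ = 10.5°, δ = -14.3°, H = 35.90°: sin φ sin δ = -0.0450, cos φ cos δ cos H = 0.7718, so cos θ_z = 0.7268.
θ_z = arccos(0.7268) = 43.38°, so the elevation is 90° − 43.38° = 46.62°.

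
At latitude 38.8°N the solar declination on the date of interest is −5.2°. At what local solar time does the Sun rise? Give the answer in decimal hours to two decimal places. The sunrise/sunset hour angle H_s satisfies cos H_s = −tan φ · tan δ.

cos H_s = −tan(38.8°) · tan(-5.2°) = 0.0732, so H_s = arccos(0.0732) = 85.80°.
Sunrise is at 12 − H_s/15 = 12 − 5.720 = 6.280 h local solar time.

6.28 h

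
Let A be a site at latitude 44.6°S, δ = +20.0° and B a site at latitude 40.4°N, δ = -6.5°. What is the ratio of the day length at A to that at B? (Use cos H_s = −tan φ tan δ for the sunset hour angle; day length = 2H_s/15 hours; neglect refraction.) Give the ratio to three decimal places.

0.817

A: H_s = arccos(−tan -44.6° · tan 20.0°) = 68.97°, so 2H_s/15 = 9.1960 h.
B: H_s = arccos(−tan 40.4° · tan -6.5°) = 84.44°, so 2H_s/15 = 11.2587 h.
Ratio A/B = 9.1960 / 11.2587 = 0.8168.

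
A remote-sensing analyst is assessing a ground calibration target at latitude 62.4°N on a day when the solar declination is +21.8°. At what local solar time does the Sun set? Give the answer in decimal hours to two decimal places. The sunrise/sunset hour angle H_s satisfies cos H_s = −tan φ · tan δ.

21.33 h

cos H_s = −tan(62.4°) · tan(21.8°) = -0.7651, so H_s = arccos(-0.7651) = 139.92°.
Sunset is at 12 + H_s/15 = 12 + 9.328 = 21.328 h local solar time.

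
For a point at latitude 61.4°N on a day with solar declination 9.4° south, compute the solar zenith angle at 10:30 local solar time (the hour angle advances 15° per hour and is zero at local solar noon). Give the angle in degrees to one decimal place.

73.0°

Hour angle H = 15° × (10.5 − 12) = -22.50°.
cos θ_z = sin(61.4°) sin(-9.4°) + cos(61.4°) cos(-9.4°) cos(-22.50°) = -0.1434 + 0.4363 = 0.2929.
θ_z = arccos(0.2929) = 72.97°.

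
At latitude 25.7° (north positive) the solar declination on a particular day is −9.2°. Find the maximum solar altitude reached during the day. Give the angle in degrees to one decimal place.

At local solar noon the hour angle is zero, so the elevation is 90° − |φ − δ| = 90° − |25.7° − (-9.2°)| = 90° − 34.9° = 55.1°.

55.1°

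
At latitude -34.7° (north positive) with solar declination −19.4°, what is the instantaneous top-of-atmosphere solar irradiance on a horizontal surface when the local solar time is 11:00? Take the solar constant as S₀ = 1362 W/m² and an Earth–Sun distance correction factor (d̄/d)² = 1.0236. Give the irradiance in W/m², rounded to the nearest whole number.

Hour angle H = 15° × (11 − 12) = -15.00°.
cos θ_z = sin φ sin δ + cos φ cos δ cos H = (-0.5693)(-0.3322) + (0.8221)(0.9432)(0.9659) = 0.9381.
Top-of-atmosphere irradiance = S₀ (d̄/d)² cos θ_z = 1362 × 1.0236 × 0.9381 = 1307.85 W/m².

1308 W/m²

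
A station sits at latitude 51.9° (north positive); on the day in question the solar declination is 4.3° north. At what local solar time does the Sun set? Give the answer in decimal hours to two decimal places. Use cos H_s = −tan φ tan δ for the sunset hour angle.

The sunset hour angle satisfies cos H_s = −tan φ tan δ = -0.0959, giving H_s = 95.50°.
Sunset is at 12 + H_s/15 = 12 + 6.367 = 18.367 h local solar time.

18.37 h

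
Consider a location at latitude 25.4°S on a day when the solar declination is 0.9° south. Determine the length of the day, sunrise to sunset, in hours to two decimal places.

12.06 hours

The sunset hour angle satisfies cos H_s = −tan φ tan δ = -0.0075, giving H_s = 90.43°.
Day length = 2 H_s / 15° h⁻¹ = 180.86° / 15 = 12.057 h.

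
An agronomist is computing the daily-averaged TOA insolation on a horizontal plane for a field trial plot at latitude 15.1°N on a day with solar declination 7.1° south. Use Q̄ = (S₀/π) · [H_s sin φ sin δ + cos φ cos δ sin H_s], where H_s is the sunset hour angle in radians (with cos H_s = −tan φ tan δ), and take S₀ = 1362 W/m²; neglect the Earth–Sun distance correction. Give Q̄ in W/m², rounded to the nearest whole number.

−tan φ tan δ = −(0.2698)(-0.1246) = 0.0336; H_s = arccos(0.0336) = 88.07°. In radians, H_s = 1.5371.
H_s sin φ sin δ = 1.5371 × 0.2605 × -0.1236 = -0.0495.
cos φ cos δ sin H_s = 0.9655 × 0.9923 × 0.9994 = 0.9575.
Q̄ = (1362/π) × (-0.0495 + 0.9575) = 433.54 × 0.9080 = 393.65 W/m².

394 W/m²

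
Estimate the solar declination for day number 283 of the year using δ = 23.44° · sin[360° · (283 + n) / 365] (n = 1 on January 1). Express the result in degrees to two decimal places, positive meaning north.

-7.34°

360 × (283 + 283) / 365 = 558.247°; sin(558.247°) = -0.3131.
δ = 23.44 × -0.3131 = -7.339° ≈ -7.34°.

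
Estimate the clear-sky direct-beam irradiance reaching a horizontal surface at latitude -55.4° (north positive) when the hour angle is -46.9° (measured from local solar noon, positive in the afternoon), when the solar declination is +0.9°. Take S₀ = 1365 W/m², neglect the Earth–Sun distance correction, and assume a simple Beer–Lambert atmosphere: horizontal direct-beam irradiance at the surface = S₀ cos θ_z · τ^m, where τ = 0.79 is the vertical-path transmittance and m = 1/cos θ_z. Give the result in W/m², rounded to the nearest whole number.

cos θ_z = sin φ sin δ + cos φ cos δ cos H = (-0.8231)(0.0157) + (0.5678)(0.9999)(0.6833) = 0.3750.
Air mass m = 1/cos θ_z = 1/0.3750 = 2.667; τ^m = 0.79^2.667 = 0.5333.
Surface direct beam = 1365 × 0.3750 × 0.5333 = 272.98 W/m².

273 W/m²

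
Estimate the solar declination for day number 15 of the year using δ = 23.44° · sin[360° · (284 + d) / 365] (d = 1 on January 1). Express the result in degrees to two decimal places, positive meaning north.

-21.26°

360 × (284 + 15) / 365 = 294.904°; sin(294.904°) = -0.9070.
δ = 23.44 × -0.9070 = -21.260° ≈ -21.26°.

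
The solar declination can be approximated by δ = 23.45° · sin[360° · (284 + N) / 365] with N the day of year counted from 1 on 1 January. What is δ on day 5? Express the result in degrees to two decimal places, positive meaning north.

-22.65°

360 × (284 + 5) / 365 = 285.041°; sin(285.041°) = -0.9657.
δ = 23.45 × -0.9657 = -22.646° ≈ -22.65°.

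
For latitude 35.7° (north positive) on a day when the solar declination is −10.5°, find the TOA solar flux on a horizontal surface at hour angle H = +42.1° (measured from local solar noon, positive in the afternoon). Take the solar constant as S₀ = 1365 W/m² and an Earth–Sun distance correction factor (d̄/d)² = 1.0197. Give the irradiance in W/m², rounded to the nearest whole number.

677 W/m²

cos θ_z = sin φ sin δ + cos φ cos δ cos H = (0.5835)(-0.1822) + (0.8121)(0.9833)(0.7420) = 0.4862.
Top-of-atmosphere irradiance = S₀ (d̄/d)² cos θ_z = 1365 × 1.0197 × 0.4862 = 676.74 W/m².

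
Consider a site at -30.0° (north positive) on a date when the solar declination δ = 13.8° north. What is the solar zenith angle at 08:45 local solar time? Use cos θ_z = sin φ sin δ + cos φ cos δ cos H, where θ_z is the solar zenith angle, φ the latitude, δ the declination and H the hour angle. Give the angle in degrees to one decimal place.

Hour angle H = 15° × (8.75 − 12) = -48.75°.
cos θ_z = sin φ sin δ + cos φ cos δ cos H = (-0.5000)(0.2385) + (0.8660)(0.9711)(0.6593) = 0.4352.
θ_z = arccos(0.4352) = 64.20°.

64.2°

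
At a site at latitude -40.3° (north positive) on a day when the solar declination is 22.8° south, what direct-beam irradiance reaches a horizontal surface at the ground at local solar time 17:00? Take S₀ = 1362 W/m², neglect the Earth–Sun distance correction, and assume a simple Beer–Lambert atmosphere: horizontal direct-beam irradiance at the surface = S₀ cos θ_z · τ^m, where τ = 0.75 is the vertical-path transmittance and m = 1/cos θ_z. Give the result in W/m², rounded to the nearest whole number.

Hour angle H = 15° × (17 − 12) = 75.00°.
cos θ_z = sin φ sin δ + cos φ cos δ cos H = (-0.6468)(-0.3875) + (0.7627)(0.9219)(0.2588) = 0.4326.
Air mass m = 1/cos θ_z = 1/0.4326 = 2.312; τ^m = 0.75^2.312 = 0.5142.
Surface direct beam = 1362 × 0.4326 × 0.5142 = 302.97 W/m².

303 W/m²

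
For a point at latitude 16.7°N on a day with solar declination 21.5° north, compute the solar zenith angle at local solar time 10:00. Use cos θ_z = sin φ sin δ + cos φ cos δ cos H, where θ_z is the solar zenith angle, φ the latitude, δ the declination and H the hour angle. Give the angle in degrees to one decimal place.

Hour angle H = 15° × (10 − 12) = -30.00°.
With φ = 16.7°, δ = 21.5°, H = -30.00°: sin φ sin δ = 0.1053, cos φ cos δ cos H = 0.7718, so cos θ_z = 0.8771.
θ_z = arccos(0.8771) = 28.71°.

28.7°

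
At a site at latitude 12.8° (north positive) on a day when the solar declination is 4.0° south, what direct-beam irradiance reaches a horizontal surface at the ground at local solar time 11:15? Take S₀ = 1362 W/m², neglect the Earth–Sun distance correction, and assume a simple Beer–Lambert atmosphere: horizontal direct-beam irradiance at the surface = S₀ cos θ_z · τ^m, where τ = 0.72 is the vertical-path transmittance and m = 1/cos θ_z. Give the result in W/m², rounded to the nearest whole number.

901 W/m²

Hour angle H = 15° × (11.25 − 12) = -11.25°.
cos θ_z = sin φ sin δ + cos φ cos δ cos H = (0.2215)(-0.0698) + (0.9751)(0.9976)(0.9808) = 0.9386.
Air mass m = 1/cos θ_z = 1/0.9386 = 1.065; τ^m = 0.72^1.065 = 0.7048.
Surface direct beam = 1362 × 0.9386 × 0.7048 = 901.00 W/m².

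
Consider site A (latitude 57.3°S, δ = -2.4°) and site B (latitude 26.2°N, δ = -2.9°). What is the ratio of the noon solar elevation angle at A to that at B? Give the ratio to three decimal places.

0.576

A: 90° − |-57.3 − (-2.4)| = 35.10°.
B: 90° − |26.2 − (-2.9)| = 60.90°.
Ratio A/B = 35.1000 / 60.9000 = 0.5764.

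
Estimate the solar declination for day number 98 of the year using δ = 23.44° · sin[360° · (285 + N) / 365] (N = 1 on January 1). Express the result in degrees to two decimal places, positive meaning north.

360 × (285 + 98) / 365 = 377.753°; sin(377.753°) = 0.3049.
δ = 23.44 × 0.3049 = 7.147° ≈ +7.15°.

+7.15°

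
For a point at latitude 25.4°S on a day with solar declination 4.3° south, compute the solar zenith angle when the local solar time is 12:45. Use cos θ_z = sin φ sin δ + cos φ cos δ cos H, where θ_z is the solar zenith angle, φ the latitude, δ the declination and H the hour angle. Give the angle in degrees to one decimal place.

23.7°

Hour angle H = 15° × (12.75 − 12) = 11.25°.
cos θ_z = sin φ sin δ + cos φ cos δ cos H = (-0.4289)(-0.0750) + (0.9033)(0.9972)(0.9808) = 0.9156.
θ_z = arccos(0.9156) = 23.71°.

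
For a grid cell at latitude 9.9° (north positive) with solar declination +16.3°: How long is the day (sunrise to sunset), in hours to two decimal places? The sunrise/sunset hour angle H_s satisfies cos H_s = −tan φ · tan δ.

12.39 hours

cos H_s = −tan(9.9°) · tan(16.3°) = -0.0510, so H_s = arccos(-0.0510) = 92.92°.
Day length = 2 H_s / 15° h⁻¹ = 185.84° / 15 = 12.389 h.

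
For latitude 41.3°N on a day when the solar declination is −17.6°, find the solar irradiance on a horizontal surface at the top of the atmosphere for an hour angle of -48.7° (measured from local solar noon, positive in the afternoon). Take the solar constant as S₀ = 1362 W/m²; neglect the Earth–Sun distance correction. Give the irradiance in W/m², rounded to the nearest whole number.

372 W/m²

With φ = 41.3°, δ = -17.6°, H = -48.70°: sin φ sin δ = -0.1996, cos φ cos δ cos H = 0.4726, so cos θ_z = 0.2730.
Top-of-atmosphere irradiance = S₀ cos θ_z = 1362 × 0.2730 = 371.83 W/m².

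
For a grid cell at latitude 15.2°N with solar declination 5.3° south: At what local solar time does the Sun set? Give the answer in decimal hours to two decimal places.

17.90 h

The sunset hour angle satisfies cos H_s = −tan φ tan δ = 0.0252, giving H_s = 88.56°.
Sunset is at 12 + H_s/15 = 12 + 5.904 = 17.904 h local solar time.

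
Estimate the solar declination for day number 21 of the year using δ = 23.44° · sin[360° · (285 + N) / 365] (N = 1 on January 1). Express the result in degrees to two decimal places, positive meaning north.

360 × (285 + 21) / 365 = 301.808°; sin(301.808°) = -0.8498.
δ = 23.44 × -0.8498 = -19.919° ≈ -19.92°.

-19.92°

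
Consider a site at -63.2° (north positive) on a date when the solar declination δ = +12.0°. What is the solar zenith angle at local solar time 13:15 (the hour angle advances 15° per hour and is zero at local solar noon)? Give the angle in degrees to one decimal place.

76.6°

Hour angle H = 15° × (13.25 − 12) = 18.75°.
With φ = -63.2°, δ = 12.0°, H = 18.75°: sin φ sin δ = -0.1856, cos φ cos δ cos H = 0.4176, so cos θ_z = 0.2320.
θ_z = arccos(0.2320) = 76.59°.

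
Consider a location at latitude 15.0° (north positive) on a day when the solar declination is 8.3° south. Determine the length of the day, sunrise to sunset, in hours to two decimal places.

11.70 hours

−tan φ tan δ = −(0.2679)(-0.1459) = 0.0391; H_s = arccos(0.0391) = 87.76°.
Day length = 2 H_s / 15° h⁻¹ = 175.52° / 15 = 11.701 h.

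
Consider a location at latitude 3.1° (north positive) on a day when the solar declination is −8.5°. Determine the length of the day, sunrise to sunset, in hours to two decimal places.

11.94 hours

cos H_s = −tan(3.1°) · tan(-8.5°) = 0.0081, so H_s = arccos(0.0081) = 89.54°.
Day length = 2 H_s / 15° h⁻¹ = 179.08° / 15 = 11.939 h.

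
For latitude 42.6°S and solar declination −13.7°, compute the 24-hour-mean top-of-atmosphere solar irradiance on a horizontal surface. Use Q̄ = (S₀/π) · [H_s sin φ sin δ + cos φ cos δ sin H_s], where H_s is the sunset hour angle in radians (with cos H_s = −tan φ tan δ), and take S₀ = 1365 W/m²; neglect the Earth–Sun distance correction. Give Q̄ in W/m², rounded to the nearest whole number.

The sunset hour angle satisfies cos H_s = −tan φ tan δ = -0.2242, giving H_s = 102.96°. In radians, H_s = 1.7970.
H_s sin φ sin δ = 1.7970 × -0.6769 × -0.2368 = 0.2880.
cos φ cos δ sin H_s = 0.7361 × 0.9715 × 0.9745 = 0.6969.
Q̄ = (1365/π) × (0.2880 + 0.6969) = 434.49 × 0.9849 = 427.93 W/m².

428 W/m²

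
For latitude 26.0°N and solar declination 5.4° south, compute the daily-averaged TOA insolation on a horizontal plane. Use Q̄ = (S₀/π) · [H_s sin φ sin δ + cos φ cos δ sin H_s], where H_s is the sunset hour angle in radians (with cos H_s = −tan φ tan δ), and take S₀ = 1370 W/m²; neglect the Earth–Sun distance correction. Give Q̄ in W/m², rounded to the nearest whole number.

The sunset hour angle satisfies cos H_s = −tan φ tan δ = 0.0461, giving H_s = 87.36°. In radians, H_s = 1.5247.
H_s sin φ sin δ = 1.5247 × 0.4384 × -0.0941 = -0.0629.
cos φ cos δ sin H_s = 0.8988 × 0.9956 × 0.9989 = 0.8939.
Q̄ = (1370/π) × (-0.0629 + 0.8939) = 436.08 × 0.8310 = 362.38 W/m².

362 W/m²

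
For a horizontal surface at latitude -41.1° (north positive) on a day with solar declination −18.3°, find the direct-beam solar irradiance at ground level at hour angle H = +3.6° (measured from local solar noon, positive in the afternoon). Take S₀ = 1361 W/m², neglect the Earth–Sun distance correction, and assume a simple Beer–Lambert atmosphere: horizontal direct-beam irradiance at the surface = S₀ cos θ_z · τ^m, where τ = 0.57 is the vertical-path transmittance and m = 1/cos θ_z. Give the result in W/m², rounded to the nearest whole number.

With φ = -41.1°, δ = -18.3°, H = 3.60°: sin φ sin δ = 0.2064, cos φ cos δ cos H = 0.7140, so cos θ_z = 0.9204.
Air mass m = 1/cos θ_z = 1/0.9204 = 1.086; τ^m = 0.57^1.086 = 0.5431.
Surface direct beam = 1361 × 0.9204 × 0.5431 = 680.32 W/m².

680 W/m²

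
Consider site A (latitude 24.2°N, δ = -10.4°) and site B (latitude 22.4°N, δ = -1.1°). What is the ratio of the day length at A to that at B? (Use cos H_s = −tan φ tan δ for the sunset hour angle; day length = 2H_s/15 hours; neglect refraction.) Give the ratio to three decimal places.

A: H_s = arccos(−tan 24.2° · tan -10.4°) = 85.27°, so 2H_s/15 = 11.3693 h.
B: H_s = arccos(−tan 22.4° · tan -1.1°) = 89.55°, so 2H_s/15 = 11.9400 h.
Ratio A/B = 11.3693 / 11.9400 = 0.9522.

0.952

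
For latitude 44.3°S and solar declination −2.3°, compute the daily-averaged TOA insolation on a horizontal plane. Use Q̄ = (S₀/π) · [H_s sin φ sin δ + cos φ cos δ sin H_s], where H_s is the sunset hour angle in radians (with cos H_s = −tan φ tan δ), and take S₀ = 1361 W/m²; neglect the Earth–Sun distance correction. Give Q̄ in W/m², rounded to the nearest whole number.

329 W/m²

−tan φ tan δ = −(-0.9759)(-0.0402) = -0.0392; H_s = arccos(-0.0392) = 92.25°. In radians, H_s = 1.6101.
H_s sin φ sin δ = 1.6101 × -0.6984 × -0.0401 = 0.0451.
cos φ cos δ sin H_s = 0.7157 × 0.9992 × 0.9992 = 0.7146.
Q̄ = (1361/π) × (0.0451 + 0.7146) = 433.22 × 0.7597 = 329.12 W/m².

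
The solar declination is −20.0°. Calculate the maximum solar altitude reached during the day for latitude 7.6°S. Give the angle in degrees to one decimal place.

At local solar noon the hour angle is zero, so the elevation is 90° − |φ − δ| = 90° − |-7.6° − (-20.0°)| = 90° − 12.4° = 77.6°.

77.6°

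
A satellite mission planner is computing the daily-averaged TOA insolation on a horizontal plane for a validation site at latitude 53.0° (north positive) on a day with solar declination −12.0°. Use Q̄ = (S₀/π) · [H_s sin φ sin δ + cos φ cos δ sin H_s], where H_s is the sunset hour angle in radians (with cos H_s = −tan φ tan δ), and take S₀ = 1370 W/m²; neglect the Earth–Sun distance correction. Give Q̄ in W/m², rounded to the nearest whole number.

153 W/m²

cos H_s = −tan(53.0°) · tan(-12.0°) = 0.2821, so H_s = arccos(0.2821) = 73.61°. In radians, H_s = 1.2847.
H_s sin φ sin δ = 1.2847 × 0.7986 × -0.2079 = -0.2133.
cos φ cos δ sin H_s = 0.6018 × 0.9781 × 0.9594 = 0.5647.
Q̄ = (1370/π) × (-0.2133 + 0.5647) = 436.08 × 0.3514 = 153.24 W/m².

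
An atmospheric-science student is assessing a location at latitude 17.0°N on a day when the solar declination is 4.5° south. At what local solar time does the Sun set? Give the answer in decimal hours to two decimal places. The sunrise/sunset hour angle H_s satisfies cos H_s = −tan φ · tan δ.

17.91 h

cos H_s = −tan(17.0°) · tan(-4.5°) = 0.0241, so H_s = arccos(0.0241) = 88.62°.
Sunset is at 12 + H_s/15 = 12 + 5.908 = 17.908 h local solar time.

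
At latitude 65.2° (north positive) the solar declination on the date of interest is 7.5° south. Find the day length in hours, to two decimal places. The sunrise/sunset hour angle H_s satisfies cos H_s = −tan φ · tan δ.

9.79 hours

−tan φ tan δ = −(2.1642)(-0.1317) = 0.2850; H_s = arccos(0.2850) = 73.44°.
Day length = 2 H_s / 15° h⁻¹ = 146.88° / 15 = 9.792 h.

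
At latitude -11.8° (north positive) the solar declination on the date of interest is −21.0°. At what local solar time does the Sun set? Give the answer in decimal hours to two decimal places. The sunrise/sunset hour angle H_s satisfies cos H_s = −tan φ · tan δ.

18.31 h

−tan φ tan δ = −(-0.2089)(-0.3839) = -0.0802; H_s = arccos(-0.0802) = 94.60°.
Sunset is at 12 + H_s/15 = 12 + 6.307 = 18.307 h local solar time.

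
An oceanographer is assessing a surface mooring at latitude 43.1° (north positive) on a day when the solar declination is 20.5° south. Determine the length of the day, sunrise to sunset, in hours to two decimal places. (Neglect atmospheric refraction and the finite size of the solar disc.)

−tan φ tan δ = −(0.9358)(-0.3739) = 0.3499; H_s = arccos(0.3499) = 69.52°.
Day length = 2 H_s / 15° h⁻¹ = 139.04° / 15 = 9.269 h.

9.27 hours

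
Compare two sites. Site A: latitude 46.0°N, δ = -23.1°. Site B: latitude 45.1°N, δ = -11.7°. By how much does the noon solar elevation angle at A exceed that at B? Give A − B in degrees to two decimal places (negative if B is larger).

A: 90° − |46.0 − (-23.1)| = 20.90°.
B: 90° − |45.1 − (-11.7)| = 33.20°.
A − B = 20.90 − 33.20 = -12.30°.

-12.30°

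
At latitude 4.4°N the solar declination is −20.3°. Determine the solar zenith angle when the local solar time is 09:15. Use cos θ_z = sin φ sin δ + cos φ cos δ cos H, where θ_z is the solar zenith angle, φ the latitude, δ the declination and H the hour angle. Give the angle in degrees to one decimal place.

47.4°

Hour angle H = 15° × (9.25 − 12) = -41.25°.
cos θ_z = sin(4.4°) sin(-20.3°) + cos(4.4°) cos(-20.3°) cos(-41.25°) = -0.0266 + 0.7031 = 0.6765.
θ_z = arccos(0.6765) = 47.43°.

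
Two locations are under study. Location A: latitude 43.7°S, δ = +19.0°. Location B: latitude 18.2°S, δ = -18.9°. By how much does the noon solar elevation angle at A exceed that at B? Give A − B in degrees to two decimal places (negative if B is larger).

A: 90° − |-43.7 − (19.0)| = 27.30°.
B: 90° − |-18.2 − (-18.9)| = 89.30°.
A − B = 27.30 − 89.30 = -62.00°.

-62.00°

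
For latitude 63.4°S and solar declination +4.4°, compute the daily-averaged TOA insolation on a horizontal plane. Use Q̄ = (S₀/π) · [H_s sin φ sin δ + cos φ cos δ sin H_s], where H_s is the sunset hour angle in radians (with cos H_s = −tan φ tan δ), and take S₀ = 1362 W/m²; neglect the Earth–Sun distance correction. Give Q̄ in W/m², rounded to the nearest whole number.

The sunset hour angle satisfies cos H_s = −tan φ tan δ = 0.1537, giving H_s = 81.16°. In radians, H_s = 1.4165.
H_s sin φ sin δ = 1.4165 × -0.8942 × 0.0767 = -0.0972.
cos φ cos δ sin H_s = 0.4478 × 0.9971 × 0.9881 = 0.4412.
Q̄ = (1362/π) × (-0.0972 + 0.4412) = 433.54 × 0.3440 = 149.14 W/m².

149 W/m²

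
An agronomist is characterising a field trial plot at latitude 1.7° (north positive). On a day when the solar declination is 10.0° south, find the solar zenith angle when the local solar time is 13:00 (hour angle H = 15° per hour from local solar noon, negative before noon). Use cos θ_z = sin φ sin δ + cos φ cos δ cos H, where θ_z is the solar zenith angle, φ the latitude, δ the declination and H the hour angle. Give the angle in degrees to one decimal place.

Hour angle H = 15° × (13 − 12) = 15.00°.
cos θ_z = sin φ sin δ + cos φ cos δ cos H = (0.0297)(-0.1736) + (0.9996)(0.9848)(0.9659) = 0.9457.
θ_z = arccos(0.9457) = 18.97°.

19.0°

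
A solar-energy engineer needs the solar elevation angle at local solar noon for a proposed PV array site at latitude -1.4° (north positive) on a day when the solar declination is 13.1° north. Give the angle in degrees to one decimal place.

At local solar noon the hour angle is zero, so the elevation is 90° − |φ − δ| = 90° − |-1.4° − (13.1°)| = 90° − 14.5° = 75.5°.

75.5°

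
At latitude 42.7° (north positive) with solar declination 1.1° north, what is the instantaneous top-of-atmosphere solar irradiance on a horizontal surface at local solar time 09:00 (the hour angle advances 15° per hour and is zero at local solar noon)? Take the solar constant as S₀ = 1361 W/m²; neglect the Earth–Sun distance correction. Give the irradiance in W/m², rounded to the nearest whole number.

Hour angle H = 15° × (9 − 12) = -45.00°.
With φ = 42.7°, δ = 1.1°, H = -45.00°: sin φ sin δ = 0.0130, cos φ cos δ cos H = 0.5196, so cos θ_z = 0.5326.
Top-of-atmosphere irradiance = S₀ cos θ_z = 1361 × 0.5326 = 724.87 W/m².

725 W/m²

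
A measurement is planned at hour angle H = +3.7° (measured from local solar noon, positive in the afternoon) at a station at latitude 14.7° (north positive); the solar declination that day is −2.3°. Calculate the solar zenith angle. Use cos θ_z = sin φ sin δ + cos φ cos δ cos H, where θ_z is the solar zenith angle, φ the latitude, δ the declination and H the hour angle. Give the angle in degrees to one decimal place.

17.4°

With φ = 14.7°, δ = -2.3°, H = 3.70°: sin φ sin δ = -0.0102, cos φ cos δ cos H = 0.9645, so cos θ_z = 0.9543.
θ_z = arccos(0.9543) = 17.39°.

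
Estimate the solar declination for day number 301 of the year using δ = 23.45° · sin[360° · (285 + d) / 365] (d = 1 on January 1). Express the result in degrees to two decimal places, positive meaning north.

-14.43°

360 × (285 + 301) / 365 = 577.973°; sin(577.973°) = -0.6153.
δ = 23.45 × -0.6153 = -14.429° ≈ -14.43°.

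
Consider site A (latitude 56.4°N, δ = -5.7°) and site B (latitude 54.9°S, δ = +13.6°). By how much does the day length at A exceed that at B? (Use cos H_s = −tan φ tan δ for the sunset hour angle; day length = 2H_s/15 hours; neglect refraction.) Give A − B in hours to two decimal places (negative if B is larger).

+1.53 h

A: H_s = arccos(−tan 56.4° · tan -5.7°) = 81.36°, so 2H_s/15 = 10.8480 h.
B: H_s = arccos(−tan -54.9° · tan 13.6°) = 69.87°, so 2H_s/15 = 9.3160 h.
A − B = 10.8480 − 9.3160 = 1.5320 h.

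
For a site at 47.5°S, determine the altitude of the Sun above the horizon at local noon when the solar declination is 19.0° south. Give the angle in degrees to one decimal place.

At local solar noon the hour angle is zero, so the elevation is 90° − |φ − δ| = 90° − |-47.5° − (-19.0°)| = 90° − 28.5° = 61.5°.

61.5°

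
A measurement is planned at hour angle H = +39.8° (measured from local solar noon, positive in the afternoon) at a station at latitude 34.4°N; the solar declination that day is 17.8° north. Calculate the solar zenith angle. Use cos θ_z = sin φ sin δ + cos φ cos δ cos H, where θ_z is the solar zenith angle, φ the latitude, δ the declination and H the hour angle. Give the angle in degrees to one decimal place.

cos θ_z = sin(34.4°) sin(17.8°) + cos(34.4°) cos(17.8°) cos(39.80°) = 0.1727 + 0.6036 = 0.7763.
θ_z = arccos(0.7763) = 39.08°.

39.1°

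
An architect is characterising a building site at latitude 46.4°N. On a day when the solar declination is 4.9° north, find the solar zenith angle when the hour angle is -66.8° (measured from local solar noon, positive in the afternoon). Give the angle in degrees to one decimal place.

With φ = 46.4°, δ = 4.9°, H = -66.80°: sin φ sin δ = 0.0619, cos φ cos δ cos H = 0.2707, so cos θ_z = 0.3326.
θ_z = arccos(0.3326) = 70.57°.

70.6°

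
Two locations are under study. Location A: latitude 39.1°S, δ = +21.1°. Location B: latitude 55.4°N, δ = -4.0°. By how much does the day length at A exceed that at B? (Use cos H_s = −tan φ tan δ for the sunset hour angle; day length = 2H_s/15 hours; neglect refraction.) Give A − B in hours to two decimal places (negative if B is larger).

-1.66 h

A: H_s = arccos(−tan -39.1° · tan 21.1°) = 71.72°, so 2H_s/15 = 9.5627 h.
B: H_s = arccos(−tan 55.4° · tan -4.0°) = 84.18°, so 2H_s/15 = 11.2240 h.
A − B = 9.5627 − 11.2240 = -1.6613 h.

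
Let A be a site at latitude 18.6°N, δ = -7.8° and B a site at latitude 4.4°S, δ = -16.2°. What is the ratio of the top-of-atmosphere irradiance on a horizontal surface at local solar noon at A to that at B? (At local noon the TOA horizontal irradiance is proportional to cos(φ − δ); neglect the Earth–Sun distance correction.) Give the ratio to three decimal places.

0.915

A: cos θ_z = cos(18.6° − (-7.8°)) = 0.8957.
B: cos θ_z = cos(-4.4° − (-16.2°)) = 0.9789.
Ratio A/B = 0.8957 / 0.9789 = 0.9150.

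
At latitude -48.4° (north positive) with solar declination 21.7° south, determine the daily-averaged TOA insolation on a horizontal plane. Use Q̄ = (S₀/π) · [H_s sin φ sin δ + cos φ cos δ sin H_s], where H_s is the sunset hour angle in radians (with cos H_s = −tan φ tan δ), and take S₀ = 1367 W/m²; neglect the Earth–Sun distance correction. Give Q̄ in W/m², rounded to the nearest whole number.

485 W/m²

The sunset hour angle satisfies cos H_s = −tan φ tan δ = -0.4482, giving H_s = 116.63°. In radians, H_s = 2.0356.
H_s sin φ sin δ = 2.0356 × -0.7478 × -0.3697 = 0.5628.
cos φ cos δ sin H_s = 0.6639 × 0.9291 × 0.8939 = 0.5514.
Q̄ = (1367/π) × (0.5628 + 0.5514) = 435.13 × 1.1142 = 484.82 W/m².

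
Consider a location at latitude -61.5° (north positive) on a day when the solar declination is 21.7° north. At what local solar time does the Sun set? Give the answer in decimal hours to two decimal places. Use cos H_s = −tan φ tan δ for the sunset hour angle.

14.86 h

−tan φ tan δ = −(-1.8418)(0.3979) = 0.7329; H_s = arccos(0.7329) = 42.87°.
Sunset is at 12 + H_s/15 = 12 + 2.858 = 14.858 h local solar time.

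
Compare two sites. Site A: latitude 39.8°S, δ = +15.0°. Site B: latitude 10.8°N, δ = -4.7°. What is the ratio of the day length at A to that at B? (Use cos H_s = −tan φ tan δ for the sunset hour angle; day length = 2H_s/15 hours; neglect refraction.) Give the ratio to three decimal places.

0.865

A: H_s = arccos(−tan -39.8° · tan 15.0°) = 77.10°, so 2H_s/15 = 10.2800 h.
B: H_s = arccos(−tan 10.8° · tan -4.7°) = 89.10°, so 2H_s/15 = 11.8800 h.
Ratio A/B = 10.2800 / 11.8800 = 0.8653.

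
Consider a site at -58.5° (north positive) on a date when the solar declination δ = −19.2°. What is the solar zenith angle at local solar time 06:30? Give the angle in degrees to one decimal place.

Hour angle H = 15° × (6.5 − 12) = -82.50°.
cos θ_z = sin φ sin δ + cos φ cos δ cos H = (-0.8526)(-0.3289) + (0.5225)(0.9444)(0.1305) = 0.3448.
θ_z = arccos(0.3448) = 69.83°.

69.8°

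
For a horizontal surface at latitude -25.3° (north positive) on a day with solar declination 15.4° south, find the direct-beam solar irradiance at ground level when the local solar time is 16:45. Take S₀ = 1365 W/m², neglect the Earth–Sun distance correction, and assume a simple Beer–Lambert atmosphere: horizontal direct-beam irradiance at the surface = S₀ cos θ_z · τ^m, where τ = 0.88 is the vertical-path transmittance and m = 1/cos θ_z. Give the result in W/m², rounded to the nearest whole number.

Hour angle H = 15° × (16.75 − 12) = 71.25°.
With φ = -25.3°, δ = -15.4°, H = 71.25°: sin φ sin δ = 0.1135, cos φ cos δ cos H = 0.2802, so cos θ_z = 0.3937.
Air mass m = 1/cos θ_z = 1/0.3937 = 2.540; τ^m = 0.88^2.540 = 0.7227.
Surface direct beam = 1365 × 0.3937 × 0.7227 = 388.38 W/m².

388 W/m²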